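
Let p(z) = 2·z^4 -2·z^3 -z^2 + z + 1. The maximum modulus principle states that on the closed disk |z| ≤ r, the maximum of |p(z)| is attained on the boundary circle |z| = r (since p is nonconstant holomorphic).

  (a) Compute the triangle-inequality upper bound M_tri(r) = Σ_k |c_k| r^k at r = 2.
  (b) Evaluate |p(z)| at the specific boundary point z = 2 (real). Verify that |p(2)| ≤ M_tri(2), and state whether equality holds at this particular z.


Coefficients: c_0 = 1, c_1 = 1, c_2 = -1, c_3 = -2, c_4 = 2. Radius r = 2.
Part (a). Triangle bound: M_tri(r) = Σ_k |c_k| r^k
  = |1|·2^0 + |1|·2^1 + |-1|·2^2 + |-2|·2^3 + |2|·2^4
  = 1 + 2 + 4 + 16 + 32 = 55.
This bounds M(r) := max_{|z|=r} |p(z)| from above; equality holds iff all terms c_k z^k can be made to align in phase at a single z on |z|=r.
Part (b). At z = 2 (real, on the circle |z| = r):
  p(2) = (1)·2^0 + (1)·2^1 + (-1)·2^2 + (-2)·2^3 + (2)·2^4 = 15.
  |p(2)| = 15.
Check: |p(2)| = 15 ≤ 55 = M_tri(2). ✓ Equality does not hold at z = 2 (the coefficients have mixed signs, so the terms do not all align in phase there).

M_tri(2) = 55; |p(2)| = 15; equality at z=2: no.


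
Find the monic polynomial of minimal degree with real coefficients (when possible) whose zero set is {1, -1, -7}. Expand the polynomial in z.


The polynomial is p(z) = ∏_{α ∈ S} (z − α), where S = {1, -1, -7}.
Expanding the product yields: p(z) = z^3 + 7·z^2 -z -7.
The resulting polynomial has degree 3 and real coefficients as required.

p(z) = z^3 + 7·z^2 -z -7.


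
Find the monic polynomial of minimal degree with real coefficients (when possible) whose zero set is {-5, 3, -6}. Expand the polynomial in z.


The polynomial is p(z) = ∏_{α ∈ S} (z − α), where S = {-5, 3, -6}.
Expanding the product yields: p(z) = z^3 + 8·z^2 -3·z -90.
The resulting polynomial has degree 3 and real coefficients as required.

p(z) = z^3 + 8·z^2 -3·z -90.


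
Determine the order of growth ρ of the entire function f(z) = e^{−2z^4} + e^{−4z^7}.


Each summand is entire of order 4 and 7 respectively (as in the single-exponential case). The order of a sum is at most the max of the orders, so ρ ≤ 7. For the lower bound: on |z|=r choose arg z so that -4z^7 is real positive; then |e^{-4z^7}| = e^{4r^7} while |e^{-2z^4}| ≤ e^{2r^4} = o(e^{4r^7}). So |f| ≥ e^{4r^7}(1 − o(1)) and ρ ≥ 7. Hence ρ = max(4, 7) = 7.
Therefore ρ = 7.

Order ρ = 7.


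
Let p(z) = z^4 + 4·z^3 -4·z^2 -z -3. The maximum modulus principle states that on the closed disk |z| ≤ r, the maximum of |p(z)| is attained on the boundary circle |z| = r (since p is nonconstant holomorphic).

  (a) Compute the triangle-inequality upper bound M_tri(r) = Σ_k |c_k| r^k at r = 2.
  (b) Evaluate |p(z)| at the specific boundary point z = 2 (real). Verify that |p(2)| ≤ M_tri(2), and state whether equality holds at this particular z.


Coefficients: c_0 = -3, c_1 = -1, c_2 = -4, c_3 = 4, c_4 = 1. Radius r = 2.
Part (a). Triangle bound: M_tri(r) = Σ_k |c_k| r^k
  = |-3|·2^0 + |-1|·2^1 + |-4|·2^2 + |4|·2^3 + |1|·2^4
  = 3 + 2 + 16 + 32 + 16 = 69.
This bounds M(r) := max_{|z|=r} |p(z)| from above; equality holds iff all terms c_k z^k can be made to align in phase at a single z on |z|=r.
Part (b). At z = 2 (real, on the circle |z| = r):
  p(2) = (-3)·2^0 + (-1)·2^1 + (-4)·2^2 + (4)·2^3 + (1)·2^4 = 27.
  |p(2)| = 27.
Check: |p(2)| = 27 ≤ 69 = M_tri(2). ✓ Equality does not hold at z = 2 (the coefficients have mixed signs, so the terms do not all align in phase there).

M_tri(2) = 69; |p(2)| = 27; equality at z=2: no.


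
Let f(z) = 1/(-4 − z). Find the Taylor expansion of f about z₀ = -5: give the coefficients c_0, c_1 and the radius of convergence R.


Let w = z − z₀, so z = z₀ + w.
Then -4 − z = -4 − (z₀ + w) = (-4 − z₀) − w = 1 − w.
f(z) = 1/(1 − w) = (1/(1)) · 1/(1 − w/(1)) = Σ_{n≥0} w^n / (1)^(n+1).
So c_n = 1/(1)^(n+1):
  c_0 = 1/(1)^1 = 1.
  c_1 = 1/(1)^2 = 1.
The series is valid for |w/d| < 1, i.e. |z − z₀| < |d|.
Radius of convergence: R = |-4 − z₀| = |1| = 1 (distance from z₀ to the singularity z = -4).

c_0 = 1, c_1 = 1; R = 1.


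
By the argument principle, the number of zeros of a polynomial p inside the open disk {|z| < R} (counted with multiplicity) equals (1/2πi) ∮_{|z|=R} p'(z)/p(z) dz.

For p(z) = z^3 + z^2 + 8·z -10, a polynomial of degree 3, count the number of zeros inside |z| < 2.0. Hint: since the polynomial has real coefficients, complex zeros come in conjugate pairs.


The zeros of p are: (-1 + 3i), (-1 - 3i), 1.
Their magnitudes are: 3.162, 3.162, 1.
Zeros with |z| < R = 2.0: 1.
Count = 1.
By the argument principle, (1/2πi) ∮_{|z|=R} p'(z)/p(z) dz equals exactly this count.

Number of zeros inside |z| < 2.0: 1.


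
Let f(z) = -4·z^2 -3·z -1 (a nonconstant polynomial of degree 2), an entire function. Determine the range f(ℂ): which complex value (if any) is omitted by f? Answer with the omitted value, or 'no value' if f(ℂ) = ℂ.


Little Picard bounds the complement of f(ℂ) to at most one point.
For every w ∈ ℂ, the equation p(z) − w = 0 is a nonconstant polynomial in z and hence has at least one root by the fundamental theorem of algebra. So p is surjective onto ℂ, omitting no value.

Omitted value: no value.


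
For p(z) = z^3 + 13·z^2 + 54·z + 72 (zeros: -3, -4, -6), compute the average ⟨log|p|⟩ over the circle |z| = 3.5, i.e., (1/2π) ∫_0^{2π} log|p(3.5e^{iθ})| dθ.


Zeros: -6, -4, -3; r = 3.5.
Inside |z| < r: -3. Outside (|z| ≥ r): -6, -4.
p(0) = 72, so log|p(0)| = log(72) = 4.2767.
Apply Jensen: I(r) = log|p(0)| + Σ_k log(r/|z_k|), summed over zeros inside |z| < r.
  log(r/|z_k|) for z_k = -3: log(3.5/3) = 0.1542
  Outside zeros (-6, -4) contribute nothing to the Jensen sum.
Sum over inside zeros: 0.1542.
I(r) = log|p(0)| + (inside sum) = 4.2767 + 0.1542 = 4.4308.
Note: since some zeros are outside |z| ≤ r, the simplified n·log(r) form does NOT apply — only the inside zeros contribute.

I(r) ≈ 4.4308.


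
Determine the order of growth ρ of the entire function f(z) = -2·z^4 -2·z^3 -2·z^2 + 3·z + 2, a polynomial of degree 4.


|f(z)| ≤ Σ|c_k|·r^k = O(r^4) as r → ∞. Polynomial growth is O(e^{r^ε}) for every ε > 0 (since r^4/e^{r^ε} → 0), so ρ ≤ ε for all ε > 0, i.e. ρ = 0. Every nonconstant polynomial has order 0.
Therefore ρ = 0.

Order ρ = 0.


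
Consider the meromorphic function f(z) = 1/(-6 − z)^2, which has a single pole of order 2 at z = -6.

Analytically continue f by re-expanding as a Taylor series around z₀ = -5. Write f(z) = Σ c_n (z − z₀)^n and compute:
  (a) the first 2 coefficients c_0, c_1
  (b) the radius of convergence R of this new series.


Let w = z − z₀, so z = z₀ + w.
Then -6 − z = -6 − (z₀ + w) = (-6 − z₀) − w = -1 − w.
f(z) = 1/(-1 − w)^2 = (1/(-1)^2) · (1 − w/(-1))^{−2}.
By the binomial series (1−u)^{−2} = Σ_{n≥0} C(n+1, 1) u^n for |u|<1, with u = w/(-1):
  c_n = C(n+1, 1) / (-1)^(n+2).
  c_0 = 1/(-1)^2 = 1.
  c_1 = 2/(-1)^3 = -2.
The series is valid for |w/d| < 1, i.e. |z − z₀| < |d|.
Radius of convergence: R = |-6 − z₀| = |-1| = 1 (distance from z₀ to the singularity z = -6).

c_0 = 1, c_1 = -2; R = 1.


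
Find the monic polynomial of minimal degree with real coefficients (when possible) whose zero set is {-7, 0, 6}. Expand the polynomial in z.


The polynomial is p(z) = ∏_{α ∈ S} (z − α), where S = {-7, 0, 6}.
Expanding the product yields: p(z) = z^3 + z^2 -42·z.
The resulting polynomial has degree 3 and real coefficients as required.

p(z) = z^3 + z^2 -42·z.


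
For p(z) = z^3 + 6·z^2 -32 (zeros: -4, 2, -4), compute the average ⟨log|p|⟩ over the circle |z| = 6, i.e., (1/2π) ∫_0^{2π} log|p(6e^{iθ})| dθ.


Zeros: -4, -4, 2; r = 6.
Inside |z| < r: -4, -4, 2. Outside (|z| ≥ r): ∅.
p(0) = -32, so log|p(0)| = log(32) = 3.4657.
Apply Jensen: I(r) = log|p(0)| + Σ_k log(r/|z_k|), summed over zeros inside |z| < r.
  log(r/|z_k|) for z_k = -4: log(6/4) = 0.4055
  log(r/|z_k|) for z_k = 2: log(6/2) = 1.0986
  log(r/|z_k|) for z_k = -4: log(6/4) = 0.4055
Sum over inside zeros: 1.9095.
I(r) = log|p(0)| + (inside sum) = 3.4657 + 1.9095 = 5.3753.
Closed form (all zeros inside, monic): I(r) = n·log(r) = 3·log(6) = 5.3753. ✓

I(r) ≈ 5.3753.


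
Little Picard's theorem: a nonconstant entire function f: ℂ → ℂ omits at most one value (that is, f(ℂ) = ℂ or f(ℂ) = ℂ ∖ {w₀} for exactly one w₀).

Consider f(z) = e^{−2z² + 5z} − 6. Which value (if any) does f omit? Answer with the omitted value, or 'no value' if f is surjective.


Little Picard bounds the complement of f(ℂ) to at most one point.
The exponent g(z) = −2z² + 5z is a nonconstant polynomial, hence surjective onto ℂ. So e^{g(z)} takes every value in {e^w : w ∈ ℂ} = ℂ ∖ {0}. Adding -6 shifts the range to ℂ ∖ {-6}. f omits exactly -6.

Omitted value: -6.


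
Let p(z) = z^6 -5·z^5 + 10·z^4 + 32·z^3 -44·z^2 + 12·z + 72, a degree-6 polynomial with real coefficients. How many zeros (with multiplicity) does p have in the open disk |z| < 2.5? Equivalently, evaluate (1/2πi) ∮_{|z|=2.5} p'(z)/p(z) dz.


The zeros of p are: (3 + 3i), (3 - 3i), -2, -1, (1 + 1i), (1 - 1i).
Their magnitudes are: 4.243, 4.243, 2, 1, 1.414, 1.414.
Zeros with |z| < R = 2.5: -2, -1, (1 + 1i), (1 - 1i).
Count = 4.
By the argument principle, (1/2πi) ∮_{|z|=R} p'(z)/p(z) dz equals exactly this count.

Number of zeros inside |z| < 2.5: 4.


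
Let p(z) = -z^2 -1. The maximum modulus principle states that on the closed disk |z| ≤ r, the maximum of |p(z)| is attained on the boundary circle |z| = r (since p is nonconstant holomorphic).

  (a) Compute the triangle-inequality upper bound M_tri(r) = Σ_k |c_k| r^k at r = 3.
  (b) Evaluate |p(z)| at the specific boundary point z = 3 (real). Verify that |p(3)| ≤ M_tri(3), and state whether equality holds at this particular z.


Coefficients: c_0 = -1, c_1 = 0, c_2 = -1. Radius r = 3.
Part (a). Triangle bound: M_tri(r) = Σ_k |c_k| r^k
  = |-1|·3^0 + |0|·3^1 + |-1|·3^2
  = 1 + 0 + 9 = 10.
This bounds M(r) := max_{|z|=r} |p(z)| from above; equality holds iff all terms c_k z^k can be made to align in phase at a single z on |z|=r.
Part (b). At z = 3 (real, on the circle |z| = r):
  p(3) = (-1)·3^0 + (0)·3^1 + (-1)·3^2 = -10.
  |p(3)| = 10.
Since all nonzero coefficients share the same sign, |p(3)| = 10 = M_tri(3); the triangle bound is attained at z = 3, so in fact M(r) = 10.

M_tri(3) = 10; |p(3)| = 10; equality at z=3: yes.


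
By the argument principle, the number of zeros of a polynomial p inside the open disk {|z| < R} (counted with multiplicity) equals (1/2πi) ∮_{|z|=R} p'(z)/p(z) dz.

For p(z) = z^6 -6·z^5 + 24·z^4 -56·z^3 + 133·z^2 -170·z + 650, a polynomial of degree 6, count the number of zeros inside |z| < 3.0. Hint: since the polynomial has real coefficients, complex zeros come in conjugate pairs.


The zeros of p are: (1 + 3i), (1 - 3i), (-1 + 2i), (-1 - 2i), (3 + 2i), (3 - 2i).
Their magnitudes are: 3.162, 3.162, 2.236, 2.236, 3.606, 3.606.
Zeros with |z| < R = 3.0: (-1 + 2i), (-1 - 2i).
Count = 2.
By the argument principle, (1/2πi) ∮_{|z|=R} p'(z)/p(z) dz equals exactly this count.

Number of zeros inside |z| < 3.0: 2.


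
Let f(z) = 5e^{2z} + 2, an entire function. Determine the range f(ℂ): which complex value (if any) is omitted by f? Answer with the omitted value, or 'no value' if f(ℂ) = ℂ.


Little Picard bounds the complement of f(ℂ) to at most one point.
e^{2z} is never zero on ℂ, so 5·e^{2z} takes every value in ℂ ∖ {0}. Adding 2 shifts the range to ℂ ∖ {2}. Thus f omits exactly the value 2.

Omitted value: 2.


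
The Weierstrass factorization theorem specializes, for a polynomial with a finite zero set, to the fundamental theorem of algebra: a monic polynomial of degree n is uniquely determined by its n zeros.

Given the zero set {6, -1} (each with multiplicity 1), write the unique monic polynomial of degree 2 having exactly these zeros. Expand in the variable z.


The polynomial is p(z) = ∏_{α ∈ S} (z − α), where S = {6, -1}.
Expanding the product yields: p(z) = z^2 -5·z -6.
The resulting polynomial has degree 2 and real coefficients as required.

p(z) = z^2 -5·z -6.


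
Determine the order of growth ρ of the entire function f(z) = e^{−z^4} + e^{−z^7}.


Each summand is entire of order 4 and 7 respectively (as in the single-exponential case). The order of a sum is at most the max of the orders, so ρ ≤ 7. For the lower bound: on |z|=r choose arg z so that -1z^7 is real positive; then |e^{-1z^7}| = e^{1r^7} while |e^{-1z^4}| ≤ e^{1r^4} = o(e^{1r^7}). So |f| ≥ e^{1r^7}(1 − o(1)) and ρ ≥ 7. Hence ρ = max(4, 7) = 7.
Therefore ρ = 7.

Order ρ = 7.


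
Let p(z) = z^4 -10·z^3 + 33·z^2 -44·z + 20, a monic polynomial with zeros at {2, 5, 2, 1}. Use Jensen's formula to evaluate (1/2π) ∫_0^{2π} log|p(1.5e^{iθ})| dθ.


Zeros: 1, 2, 2, 5; r = 1.5.
Inside |z| < r: 1. Outside (|z| ≥ r): 2, 2, 5.
p(0) = 20, so log|p(0)| = log(20) = 2.9957.
Apply Jensen: I(r) = log|p(0)| + Σ_k log(r/|z_k|), summed over zeros inside |z| < r.
  log(r/|z_k|) for z_k = 1: log(1.5/1) = 0.4055
  Outside zeros (2, 2, 5) contribute nothing to the Jensen sum.
Sum over inside zeros: 0.4055.
I(r) = log|p(0)| + (inside sum) = 2.9957 + 0.4055 = 3.4012.
Note: since some zeros are outside |z| ≤ r, the simplified n·log(r) form does NOT apply — only the inside zeros contribute.

I(r) ≈ 3.4012.


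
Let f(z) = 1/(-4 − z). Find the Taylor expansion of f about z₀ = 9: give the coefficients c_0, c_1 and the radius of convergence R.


Let w = z − z₀, so z = z₀ + w.
Then -4 − z = -4 − (z₀ + w) = (-4 − z₀) − w = -13 − w.
f(z) = 1/(-13 − w) = (1/(-13)) · 1/(1 − w/(-13)) = Σ_{n≥0} w^n / (-13)^(n+1).
So c_n = 1/(-13)^(n+1):
  c_0 = 1/(-13)^1 = -1/13.
  c_1 = 1/(-13)^2 = 1/169.
The series is valid for |w/d| < 1, i.e. |z − z₀| < |d|.
Radius of convergence: R = |-4 − z₀| = |-13| = 13 (distance from z₀ to the singularity z = -4).

c_0 = -1/13, c_1 = 1/169; R = 13.


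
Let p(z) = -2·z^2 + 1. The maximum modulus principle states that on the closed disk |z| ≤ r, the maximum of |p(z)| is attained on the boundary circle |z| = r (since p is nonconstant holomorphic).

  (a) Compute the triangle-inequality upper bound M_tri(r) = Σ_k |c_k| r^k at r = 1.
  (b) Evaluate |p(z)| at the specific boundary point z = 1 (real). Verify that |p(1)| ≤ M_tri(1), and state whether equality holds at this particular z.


Coefficients: c_0 = 1, c_1 = 0, c_2 = -2. Radius r = 1.
Part (a). Triangle bound: M_tri(r) = Σ_k |c_k| r^k
  = |1|·1^0 + |0|·1^1 + |-2|·1^2
  = 1 + 0 + 2 = 3.
This bounds M(r) := max_{|z|=r} |p(z)| from above; equality holds iff all terms c_k z^k can be made to align in phase at a single z on |z|=r.
Part (b). At z = 1 (real, on the circle |z| = r):
  p(1) = (1)·1^0 + (0)·1^1 + (-2)·1^2 = -1.
  |p(1)| = 1.
Check: |p(1)| = 1 ≤ 3 = M_tri(1). ✓ Equality does not hold at z = 1 (the coefficients have mixed signs, so the terms do not all align in phase there).

M_tri(1) = 3; |p(1)| = 1; equality at z=1: no.


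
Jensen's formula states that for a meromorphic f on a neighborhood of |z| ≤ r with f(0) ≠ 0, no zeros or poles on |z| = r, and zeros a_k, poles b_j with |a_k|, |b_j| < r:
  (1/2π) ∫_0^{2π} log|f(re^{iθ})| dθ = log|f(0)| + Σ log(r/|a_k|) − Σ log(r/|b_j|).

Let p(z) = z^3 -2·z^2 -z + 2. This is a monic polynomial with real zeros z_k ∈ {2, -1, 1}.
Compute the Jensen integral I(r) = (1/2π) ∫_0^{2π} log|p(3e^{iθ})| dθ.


Zeros: -1, 1, 2; r = 3.
Inside |z| < r: -1, 1, 2. Outside (|z| ≥ r): ∅.
p(0) = 2, so log|p(0)| = log(2) = 0.6931.
Apply Jensen: I(r) = log|p(0)| + Σ_k log(r/|z_k|), summed over zeros inside |z| < r.
  log(r/|z_k|) for z_k = 2: log(3/2) = 0.4055
  log(r/|z_k|) for z_k = -1: log(3/1) = 1.0986
  log(r/|z_k|) for z_k = 1: log(3/1) = 1.0986
Sum over inside zeros: 2.6027.
I(r) = log|p(0)| + (inside sum) = 0.6931 + 2.6027 = 3.2958.
Closed form (all zeros inside, monic): I(r) = n·log(r) = 3·log(3) = 3.2958. ✓

I(r) ≈ 3.2958.


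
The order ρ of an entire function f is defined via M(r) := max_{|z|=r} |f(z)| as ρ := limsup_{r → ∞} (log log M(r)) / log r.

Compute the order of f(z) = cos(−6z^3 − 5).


Write cos(w) = (e^{iw} ± e^{−iw})/(2 or 2i), so |cos(w)| ≤ e^{|w|}. With w = −6z^3 − 5, |w| ≤ 6r^3 + 5 on |z|=r, giving M(r) ≤ e^{6r^3 + 5} and ρ ≤ 3. For the lower bound, choose z on |z|=r with -6z^3 purely imaginary of modulus 6r^3; then |cos(−6z^3 − 5)| grows like e^{6r^3}/2, so ρ ≥ 3. Hence ρ = 3.
Therefore ρ = 3.

Order ρ = 3.


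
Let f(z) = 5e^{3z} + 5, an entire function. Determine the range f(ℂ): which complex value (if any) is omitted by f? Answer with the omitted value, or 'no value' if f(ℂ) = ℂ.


Little Picard bounds the complement of f(ℂ) to at most one point.
e^{3z} is never zero on ℂ, so 5·e^{3z} takes every value in ℂ ∖ {0}. Adding 5 shifts the range to ℂ ∖ {5}. Thus f omits exactly the value 5.

Omitted value: 5.


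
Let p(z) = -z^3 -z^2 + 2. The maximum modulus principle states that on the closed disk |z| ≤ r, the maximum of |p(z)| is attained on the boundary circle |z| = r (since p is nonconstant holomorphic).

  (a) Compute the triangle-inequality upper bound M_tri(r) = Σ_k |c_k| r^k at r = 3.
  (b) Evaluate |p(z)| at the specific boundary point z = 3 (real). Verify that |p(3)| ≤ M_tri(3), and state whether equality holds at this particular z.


Coefficients: c_0 = 2, c_1 = 0, c_2 = -1, c_3 = -1. Radius r = 3.
Part (a). Triangle bound: M_tri(r) = Σ_k |c_k| r^k
  = |2|·3^0 + |0|·3^1 + |-1|·3^2 + |-1|·3^3
  = 2 + 0 + 9 + 27 = 38.
This bounds M(r) := max_{|z|=r} |p(z)| from above; equality holds iff all terms c_k z^k can be made to align in phase at a single z on |z|=r.
Part (b). At z = 3 (real, on the circle |z| = r):
  p(3) = (2)·3^0 + (0)·3^1 + (-1)·3^2 + (-1)·3^3 = -34.
  |p(3)| = 34.
Check: |p(3)| = 34 ≤ 38 = M_tri(3). ✓ Equality does not hold at z = 3 (the coefficients have mixed signs, so the terms do not all align in phase there).

M_tri(3) = 38; |p(3)| = 34; equality at z=3: no.


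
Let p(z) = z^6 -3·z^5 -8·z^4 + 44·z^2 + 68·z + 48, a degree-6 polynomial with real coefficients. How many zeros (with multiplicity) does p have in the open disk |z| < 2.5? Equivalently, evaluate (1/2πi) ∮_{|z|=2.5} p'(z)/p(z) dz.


The zeros of p are: (-1 + 1i), (-1 - 1i), 4, 3, (-1 + 1i), (-1 - 1i).
Their magnitudes are: 1.414, 1.414, 4, 3, 1.414, 1.414.
Zeros with |z| < R = 2.5: (-1 + 1i), (-1 - 1i), (-1 + 1i), (-1 - 1i).
Count = 4.
By the argument principle, (1/2πi) ∮_{|z|=R} p'(z)/p(z) dz equals exactly this count.

Number of zeros inside |z| < 2.5: 4.


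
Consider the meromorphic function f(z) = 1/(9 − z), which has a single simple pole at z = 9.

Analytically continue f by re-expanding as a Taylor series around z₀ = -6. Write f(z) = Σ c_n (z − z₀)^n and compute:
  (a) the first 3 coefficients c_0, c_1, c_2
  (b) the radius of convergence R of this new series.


Let w = z − z₀, so z = z₀ + w.
Then 9 − z = 9 − (z₀ + w) = (9 − z₀) − w = 15 − w.
f(z) = 1/(15 − w) = (1/(15)) · 1/(1 − w/(15)) = Σ_{n≥0} w^n / (15)^(n+1).
So c_n = 1/(15)^(n+1):
  c_0 = 1/(15)^1 = 1/15.
  c_1 = 1/(15)^2 = 1/225.
  c_2 = 1/(15)^3 = 1/3375.
The series is valid for |w/d| < 1, i.e. |z − z₀| < |d|.
Radius of convergence: R = |9 − z₀| = |15| = 15 (distance from z₀ to the singularity z = 9).

c_0 = 1/15, c_1 = 1/225, c_2 = 1/3375; R = 15.


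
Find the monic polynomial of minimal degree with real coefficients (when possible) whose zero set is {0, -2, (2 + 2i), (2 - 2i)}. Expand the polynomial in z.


The polynomial is p(z) = ∏_{α ∈ S} (z − α), where S = {0, -2, (2 + 2i), (2 - 2i)}.
Expanding the product yields: p(z) = z^4 -2·z^3 + 16·z.
Note conjugate pairs combine to real quadratics: (z − (2+2i))(z − (2−2i)) = z² − 4z + 8.
The resulting polynomial has degree 4 and real coefficients as required.

p(z) = z^4 -2·z^3 + 16·z.


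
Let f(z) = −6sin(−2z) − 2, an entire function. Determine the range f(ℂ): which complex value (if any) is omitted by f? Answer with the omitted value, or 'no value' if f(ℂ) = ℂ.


Little Picard bounds the complement of f(ℂ) to at most one point.
sin is entire and surjective onto ℂ: for every w ∈ ℂ, sin(ζ) = w has a solution ζ ∈ ℂ (e.g., via the complex inverse arcsin). With ζ = −2z this gives z = ζ/(-2). Then -6·sin(−2z) takes every value in -6·ℂ = ℂ, and adding -2 is a bijection of ℂ. So f is surjective and omits no value. (Note: only on the real line is sin bounded by [−1, 1].)

Omitted value: no value.


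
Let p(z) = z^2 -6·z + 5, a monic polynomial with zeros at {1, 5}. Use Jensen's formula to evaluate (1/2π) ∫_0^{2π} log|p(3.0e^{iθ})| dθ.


Zeros: 1, 5; r = 3.0.
Inside |z| < r: 1. Outside (|z| ≥ r): 5.
p(0) = 5, so log|p(0)| = log(5) = 1.6094.
Apply Jensen: I(r) = log|p(0)| + Σ_k log(r/|z_k|), summed over zeros inside |z| < r.
  log(r/|z_k|) for z_k = 1: log(3.0/1) = 1.0986
  Outside zeros (5) contribute nothing to the Jensen sum.
Sum over inside zeros: 1.0986.
I(r) = log|p(0)| + (inside sum) = 1.6094 + 1.0986 = 2.7081.
Note: since some zeros are outside |z| ≤ r, the simplified n·log(r) form does NOT apply — only the inside zeros contribute.

I(r) ≈ 2.7081.


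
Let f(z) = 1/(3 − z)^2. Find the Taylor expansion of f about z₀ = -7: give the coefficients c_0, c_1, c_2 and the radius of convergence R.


Let w = z − z₀, so z = z₀ + w.
Then 3 − z = 3 − (z₀ + w) = (3 − z₀) − w = 10 − w.
f(z) = 1/(10 − w)^2 = (1/(10)^2) · (1 − w/(10))^{−2}.
By the binomial series (1−u)^{−2} = Σ_{n≥0} C(n+1, 1) u^n for |u|<1, with u = w/(10):
  c_n = C(n+1, 1) / (10)^(n+2).
  c_0 = 1/(10)^2 = 1/100.
  c_1 = 2/(10)^3 = 1/500.
  c_2 = 3/(10)^4 = 3/10000.
The series is valid for |w/d| < 1, i.e. |z − z₀| < |d|.
Radius of convergence: R = |3 − z₀| = |10| = 10 (distance from z₀ to the singularity z = 3).

c_0 = 1/100, c_1 = 1/500, c_2 = 3/10000; R = 10.


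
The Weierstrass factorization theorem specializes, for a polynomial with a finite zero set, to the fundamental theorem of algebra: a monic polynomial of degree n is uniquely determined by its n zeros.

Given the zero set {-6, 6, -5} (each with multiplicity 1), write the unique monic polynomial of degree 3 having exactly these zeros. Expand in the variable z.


The polynomial is p(z) = ∏_{α ∈ S} (z − α), where S = {-6, 6, -5}.
Expanding the product yields: p(z) = z^3 + 5·z^2 -36·z -180.
The resulting polynomial has degree 3 and real coefficients as required.

p(z) = z^3 + 5·z^2 -36·z -180.


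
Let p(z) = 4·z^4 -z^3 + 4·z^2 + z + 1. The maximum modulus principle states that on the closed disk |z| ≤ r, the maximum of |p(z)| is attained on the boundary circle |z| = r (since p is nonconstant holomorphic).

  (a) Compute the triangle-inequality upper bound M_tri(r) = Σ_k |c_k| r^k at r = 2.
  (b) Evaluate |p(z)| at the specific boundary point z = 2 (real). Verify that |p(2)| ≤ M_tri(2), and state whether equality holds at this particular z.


Coefficients: c_0 = 1, c_1 = 1, c_2 = 4, c_3 = -1, c_4 = 4. Radius r = 2.
Part (a). Triangle bound: M_tri(r) = Σ_k |c_k| r^k
  = |1|·2^0 + |1|·2^1 + |4|·2^2 + |-1|·2^3 + |4|·2^4
  = 1 + 2 + 16 + 8 + 64 = 91.
This bounds M(r) := max_{|z|=r} |p(z)| from above; equality holds iff all terms c_k z^k can be made to align in phase at a single z on |z|=r.
Part (b). At z = 2 (real, on the circle |z| = r):
  p(2) = (1)·2^0 + (1)·2^1 + (4)·2^2 + (-1)·2^3 + (4)·2^4 = 75.
  |p(2)| = 75.
Check: |p(2)| = 75 ≤ 91 = M_tri(2). ✓ Equality does not hold at z = 2 (the coefficients have mixed signs, so the terms do not all align in phase there).

M_tri(2) = 91; |p(2)| = 75; equality at z=2: no.


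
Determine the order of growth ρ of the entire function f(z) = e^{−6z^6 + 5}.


|e^{−6z^6 + 5}| = e^{Re(-6·z^6) + 5} ≤ e^{6|z|^6 + 5} = e^{6r^6 + 5} on |z| = r, so ρ ≤ 6. Choosing z on |z|=r so that -6·z^6 is real positive (always possible by picking arg z appropriately) gives |f(z)| = e^{6r^6 + 5}, matching the bound. The additive constant 5 does not affect log log M(r) ~ 6·log r. Hence ρ = 6.
Therefore ρ = 6.

Order ρ = 6.


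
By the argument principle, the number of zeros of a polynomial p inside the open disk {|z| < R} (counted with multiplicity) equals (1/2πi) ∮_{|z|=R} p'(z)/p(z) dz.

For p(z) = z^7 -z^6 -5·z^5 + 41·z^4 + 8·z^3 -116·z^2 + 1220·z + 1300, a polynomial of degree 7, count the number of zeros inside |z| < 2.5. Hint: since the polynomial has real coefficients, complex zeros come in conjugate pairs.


The zeros of p are: (3 + 2i), (3 - 2i), -1, (1 + 3i), (1 - 3i), (-3 + 1i), (-3 - 1i).
Their magnitudes are: 3.606, 3.606, 1, 3.162, 3.162, 3.162, 3.162.
Zeros with |z| < R = 2.5: -1.
Count = 1.
By the argument principle, (1/2πi) ∮_{|z|=R} p'(z)/p(z) dz equals exactly this count.

Number of zeros inside |z| < 2.5: 1.


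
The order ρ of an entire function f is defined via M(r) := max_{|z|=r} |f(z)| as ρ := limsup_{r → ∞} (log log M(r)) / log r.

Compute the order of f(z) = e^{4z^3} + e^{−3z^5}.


Each summand is entire of order 3 and 5 respectively (as in the single-exponential case). The order of a sum is at most the max of the orders, so ρ ≤ 5. For the lower bound: on |z|=r choose arg z so that -3z^5 is real positive; then |e^{-3z^5}| = e^{3r^5} while |e^{4z^3}| ≤ e^{4r^3} = o(e^{3r^5}). So |f| ≥ e^{3r^5}(1 − o(1)) and ρ ≥ 5. Hence ρ = max(3, 5) = 5.
Therefore ρ = 5.

Order ρ = 5.


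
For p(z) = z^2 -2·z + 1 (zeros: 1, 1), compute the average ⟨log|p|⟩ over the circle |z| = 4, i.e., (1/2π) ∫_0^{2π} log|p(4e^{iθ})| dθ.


Zeros: 1, 1; r = 4.
Inside |z| < r: 1, 1. Outside (|z| ≥ r): ∅.
p(0) = 1, so log|p(0)| = log(1) = 0.0000.
Apply Jensen: I(r) = log|p(0)| + Σ_k log(r/|z_k|), summed over zeros inside |z| < r.
  log(r/|z_k|) for z_k = 1: log(4/1) = 1.3863
  log(r/|z_k|) for z_k = 1: log(4/1) = 1.3863
Sum over inside zeros: 2.7726.
I(r) = log|p(0)| + (inside sum) = 0.0000 + 2.7726 = 2.7726.
Closed form (all zeros inside, monic): I(r) = n·log(r) = 2·log(4) = 2.7726. ✓

I(r) ≈ 2.7726.


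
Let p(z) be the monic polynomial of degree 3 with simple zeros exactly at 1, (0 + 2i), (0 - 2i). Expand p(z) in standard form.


The polynomial is p(z) = ∏_{α ∈ S} (z − α), where S = {1, (0 + 2i), (0 - 2i)}.
Expanding the product yields: p(z) = z^3 -z^2 + 4·z -4.
Note conjugate pairs combine to real quadratics: (z − (0+2i))(z − (0−2i)) = z² + 4.
The resulting polynomial has degree 3 and real coefficients as required.

p(z) = z^3 -z^2 + 4·z -4.


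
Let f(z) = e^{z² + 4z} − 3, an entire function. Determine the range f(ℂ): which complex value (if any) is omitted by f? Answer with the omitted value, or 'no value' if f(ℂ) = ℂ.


Little Picard bounds the complement of f(ℂ) to at most one point.
The exponent g(z) = z² + 4z is a nonconstant polynomial, hence surjective onto ℂ. So e^{g(z)} takes every value in {e^w : w ∈ ℂ} = ℂ ∖ {0}. Adding -3 shifts the range to ℂ ∖ {-3}. f omits exactly -3.

Omitted value: -3.


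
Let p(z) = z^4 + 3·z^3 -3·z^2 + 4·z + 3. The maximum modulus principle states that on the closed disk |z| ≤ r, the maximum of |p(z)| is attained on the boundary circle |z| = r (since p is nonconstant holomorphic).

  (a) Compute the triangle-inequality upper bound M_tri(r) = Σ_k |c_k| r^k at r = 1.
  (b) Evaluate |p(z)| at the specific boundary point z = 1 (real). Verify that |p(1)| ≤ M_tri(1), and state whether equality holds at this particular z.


Coefficients: c_0 = 3, c_1 = 4, c_2 = -3, c_3 = 3, c_4 = 1. Radius r = 1.
Part (a). Triangle bound: M_tri(r) = Σ_k |c_k| r^k
  = |3|·1^0 + |4|·1^1 + |-3|·1^2 + |3|·1^3 + |1|·1^4
  = 3 + 4 + 3 + 3 + 1 = 14.
This bounds M(r) := max_{|z|=r} |p(z)| from above; equality holds iff all terms c_k z^k can be made to align in phase at a single z on |z|=r.
Part (b). At z = 1 (real, on the circle |z| = r):
  p(1) = (3)·1^0 + (4)·1^1 + (-3)·1^2 + (3)·1^3 + (1)·1^4 = 8.
  |p(1)| = 8.
Check: |p(1)| = 8 ≤ 14 = M_tri(1). ✓ Equality does not hold at z = 1 (the coefficients have mixed signs, so the terms do not all align in phase there).

M_tri(1) = 14; |p(1)| = 8; equality at z=1: no.


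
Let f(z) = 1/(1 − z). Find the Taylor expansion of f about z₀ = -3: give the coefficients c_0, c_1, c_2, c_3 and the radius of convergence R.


Let w = z − z₀, so z = z₀ + w.
Then 1 − z = 1 − (z₀ + w) = (1 − z₀) − w = 4 − w.
f(z) = 1/(4 − w) = (1/(4)) · 1/(1 − w/(4)) = Σ_{n≥0} w^n / (4)^(n+1).
So c_n = 1/(4)^(n+1):
  c_0 = 1/(4)^1 = 1/4.
  c_1 = 1/(4)^2 = 1/16.
  c_2 = 1/(4)^3 = 1/64.
  c_3 = 1/(4)^4 = 1/256.
The series is valid for |w/d| < 1, i.e. |z − z₀| < |d|.
Radius of convergence: R = |1 − z₀| = |4| = 4 (distance from z₀ to the singularity z = 1).

c_0 = 1/4, c_1 = 1/16, c_2 = 1/64, c_3 = 1/256; R = 4.


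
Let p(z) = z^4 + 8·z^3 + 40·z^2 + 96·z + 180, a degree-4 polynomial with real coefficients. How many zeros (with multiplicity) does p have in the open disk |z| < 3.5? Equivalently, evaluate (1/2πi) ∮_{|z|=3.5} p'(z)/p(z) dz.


The zeros of p are: (-1 + 3i), (-1 - 3i), (-3 + 3i), (-3 - 3i).
Their magnitudes are: 3.162, 3.162, 4.243, 4.243.
Zeros with |z| < R = 3.5: (-1 + 3i), (-1 - 3i).
Count = 2.
By the argument principle, (1/2πi) ∮_{|z|=R} p'(z)/p(z) dz equals exactly this count.

Number of zeros inside |z| < 3.5: 2.


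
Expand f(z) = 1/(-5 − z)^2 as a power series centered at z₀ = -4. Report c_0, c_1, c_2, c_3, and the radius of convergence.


Let w = z − z₀, so z = z₀ + w.
Then -5 − z = -5 − (z₀ + w) = (-5 − z₀) − w = -1 − w.
f(z) = 1/(-1 − w)^2 = (1/(-1)^2) · (1 − w/(-1))^{−2}.
By the binomial series (1−u)^{−2} = Σ_{n≥0} C(n+1, 1) u^n for |u|<1, with u = w/(-1):
  c_n = C(n+1, 1) / (-1)^(n+2).
  c_0 = 1/(-1)^2 = 1.
  c_1 = 2/(-1)^3 = -2.
  c_2 = 3/(-1)^4 = 3.
  c_3 = 4/(-1)^5 = -4.
The series is valid for |w/d| < 1, i.e. |z − z₀| < |d|.
Radius of convergence: R = |-5 − z₀| = |-1| = 1 (distance from z₀ to the singularity z = -5).

c_0 = 1, c_1 = -2, c_2 = 3, c_3 = -4; R = 1.


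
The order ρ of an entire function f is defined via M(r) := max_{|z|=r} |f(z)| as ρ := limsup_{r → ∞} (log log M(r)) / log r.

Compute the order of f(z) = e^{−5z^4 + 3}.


|e^{−5z^4 + 3}| = e^{Re(-5·z^4) + 3} ≤ e^{5|z|^4 + 3} = e^{5r^4 + 3} on |z| = r, so ρ ≤ 4. Choosing z on |z|=r so that -5·z^4 is real positive (always possible by picking arg z appropriately) gives |f(z)| = e^{5r^4 + 3}, matching the bound. The additive constant 3 does not affect log log M(r) ~ 4·log r. Hence ρ = 4.
Therefore ρ = 4.

Order ρ = 4.


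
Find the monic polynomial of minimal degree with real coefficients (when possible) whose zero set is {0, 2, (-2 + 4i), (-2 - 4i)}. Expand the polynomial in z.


The polynomial is p(z) = ∏_{α ∈ S} (z − α), where S = {0, 2, (-2 + 4i), (-2 - 4i)}.
Expanding the product yields: p(z) = z^4 + 2·z^3 + 12·z^2 -40·z.
Note conjugate pairs combine to real quadratics: (z − (-2+4i))(z − (-2−4i)) = z² + 4z + 20.
The resulting polynomial has degree 4 and real coefficients as required.

p(z) = z^4 + 2·z^3 + 12·z^2 -40·z.


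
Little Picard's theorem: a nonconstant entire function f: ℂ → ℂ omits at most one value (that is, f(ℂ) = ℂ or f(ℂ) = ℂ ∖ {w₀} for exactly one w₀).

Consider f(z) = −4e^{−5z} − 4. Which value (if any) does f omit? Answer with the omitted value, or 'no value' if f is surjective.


Little Picard bounds the complement of f(ℂ) to at most one point.
e^{−5z} is never zero on ℂ, so -4·e^{−5z} takes every value in ℂ ∖ {0}. Adding -4 shifts the range to ℂ ∖ {-4}. Thus f omits exactly the value -4.

Omitted value: -4.


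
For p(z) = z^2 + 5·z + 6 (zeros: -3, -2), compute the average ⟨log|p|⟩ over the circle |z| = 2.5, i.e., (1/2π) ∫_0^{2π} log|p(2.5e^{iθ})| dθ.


Zeros: -3, -2; r = 2.5.
Inside |z| < r: -2. Outside (|z| ≥ r): -3.
p(0) = 6, so log|p(0)| = log(6) = 1.7918.
Apply Jensen: I(r) = log|p(0)| + Σ_k log(r/|z_k|), summed over zeros inside |z| < r.
  log(r/|z_k|) for z_k = -2: log(2.5/2) = 0.2231
  Outside zeros (-3) contribute nothing to the Jensen sum.
Sum over inside zeros: 0.2231.
I(r) = log|p(0)| + (inside sum) = 1.7918 + 0.2231 = 2.0149.
Note: since some zeros are outside |z| ≤ r, the simplified n·log(r) form does NOT apply — only the inside zeros contribute.

I(r) ≈ 2.0149.


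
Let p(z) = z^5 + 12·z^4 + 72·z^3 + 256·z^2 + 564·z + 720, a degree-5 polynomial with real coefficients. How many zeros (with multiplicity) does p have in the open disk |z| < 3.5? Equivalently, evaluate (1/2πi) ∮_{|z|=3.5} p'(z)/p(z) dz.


The zeros of p are: (-3 + 3i), (-3 - 3i), (-1 + 3i), (-1 - 3i), -4.
Their magnitudes are: 4.243, 4.243, 3.162, 3.162, 4.
Zeros with |z| < R = 3.5: (-1 + 3i), (-1 - 3i).
Count = 2.
By the argument principle, (1/2πi) ∮_{|z|=R} p'(z)/p(z) dz equals exactly this count.

Number of zeros inside |z| < 3.5: 2.


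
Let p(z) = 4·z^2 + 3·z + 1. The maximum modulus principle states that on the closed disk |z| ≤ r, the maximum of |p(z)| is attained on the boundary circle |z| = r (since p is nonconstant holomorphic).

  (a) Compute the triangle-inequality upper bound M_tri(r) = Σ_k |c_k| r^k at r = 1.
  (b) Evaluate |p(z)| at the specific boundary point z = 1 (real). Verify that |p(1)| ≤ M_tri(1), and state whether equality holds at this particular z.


Coefficients: c_0 = 1, c_1 = 3, c_2 = 4. Radius r = 1.
Part (a). Triangle bound: M_tri(r) = Σ_k |c_k| r^k
  = |1|·1^0 + |3|·1^1 + |4|·1^2
  = 1 + 3 + 4 = 8.
This bounds M(r) := max_{|z|=r} |p(z)| from above; equality holds iff all terms c_k z^k can be made to align in phase at a single z on |z|=r.
Part (b). At z = 1 (real, on the circle |z| = r):
  p(1) = (1)·1^0 + (3)·1^1 + (4)·1^2 = 8.
  |p(1)| = 8.
Since all nonzero coefficients share the same sign, |p(1)| = 8 = M_tri(1); the triangle bound is attained at z = 1, so in fact M(r) = 8.

M_tri(1) = 8; |p(1)| = 8; equality at z=1: yes.


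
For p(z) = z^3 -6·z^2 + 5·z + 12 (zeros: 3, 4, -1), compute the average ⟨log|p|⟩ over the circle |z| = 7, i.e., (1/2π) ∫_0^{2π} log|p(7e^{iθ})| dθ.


Zeros: -1, 3, 4; r = 7.
Inside |z| < r: -1, 3, 4. Outside (|z| ≥ r): ∅.
p(0) = 12, so log|p(0)| = log(12) = 2.4849.
Apply Jensen: I(r) = log|p(0)| + Σ_k log(r/|z_k|), summed over zeros inside |z| < r.
  log(r/|z_k|) for z_k = 3: log(7/3) = 0.8473
  log(r/|z_k|) for z_k = 4: log(7/4) = 0.5596
  log(r/|z_k|) for z_k = -1: log(7/1) = 1.9459
Sum over inside zeros: 3.3528.
I(r) = log|p(0)| + (inside sum) = 2.4849 + 3.3528 = 5.8377.
Closed form (all zeros inside, monic): I(r) = n·log(r) = 3·log(7) = 5.8377. ✓

I(r) ≈ 5.8377.


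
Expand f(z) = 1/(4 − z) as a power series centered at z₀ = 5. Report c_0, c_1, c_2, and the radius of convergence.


Let w = z − z₀, so z = z₀ + w.
Then 4 − z = 4 − (z₀ + w) = (4 − z₀) − w = -1 − w.
f(z) = 1/(-1 − w) = (1/(-1)) · 1/(1 − w/(-1)) = Σ_{n≥0} w^n / (-1)^(n+1).
So c_n = 1/(-1)^(n+1):
  c_0 = 1/(-1)^1 = -1.
  c_1 = 1/(-1)^2 = 1.
  c_2 = 1/(-1)^3 = -1.
The series is valid for |w/d| < 1, i.e. |z − z₀| < |d|.
Radius of convergence: R = |4 − z₀| = |-1| = 1 (distance from z₀ to the singularity z = 4).

c_0 = -1, c_1 = 1, c_2 = -1; R = 1.


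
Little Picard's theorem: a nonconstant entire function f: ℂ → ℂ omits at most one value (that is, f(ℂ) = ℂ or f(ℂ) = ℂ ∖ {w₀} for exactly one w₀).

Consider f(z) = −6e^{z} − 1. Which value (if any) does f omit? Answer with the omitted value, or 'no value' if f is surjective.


Little Picard bounds the complement of f(ℂ) to at most one point.
e^{z} is never zero on ℂ, so -6·e^{z} takes every value in ℂ ∖ {0}. Adding -1 shifts the range to ℂ ∖ {-1}. Thus f omits exactly the value -1.

Omitted value: -1.


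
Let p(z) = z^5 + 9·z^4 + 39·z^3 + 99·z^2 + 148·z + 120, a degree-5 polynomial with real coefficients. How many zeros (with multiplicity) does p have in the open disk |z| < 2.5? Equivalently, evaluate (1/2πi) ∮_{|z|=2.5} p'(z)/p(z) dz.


The zeros of p are: (-2 + 2i), (-2 - 2i), (-1 + 2i), (-1 - 2i), -3.
Their magnitudes are: 2.828, 2.828, 2.236, 2.236, 3.
Zeros with |z| < R = 2.5: (-1 + 2i), (-1 - 2i).
Count = 2.
By the argument principle, (1/2πi) ∮_{|z|=R} p'(z)/p(z) dz equals exactly this count.

Number of zeros inside |z| < 2.5: 2.


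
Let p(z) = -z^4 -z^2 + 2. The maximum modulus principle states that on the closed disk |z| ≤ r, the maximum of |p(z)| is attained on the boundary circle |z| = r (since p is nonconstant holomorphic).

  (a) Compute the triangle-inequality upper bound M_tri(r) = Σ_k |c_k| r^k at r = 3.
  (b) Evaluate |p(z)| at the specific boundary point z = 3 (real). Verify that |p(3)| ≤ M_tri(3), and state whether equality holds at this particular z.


Coefficients: c_0 = 2, c_1 = 0, c_2 = -1, c_3 = 0, c_4 = -1. Radius r = 3.
Part (a). Triangle bound: M_tri(r) = Σ_k |c_k| r^k
  = |2|·3^0 + |0|·3^1 + |-1|·3^2 + |0|·3^3 + |-1|·3^4
  = 2 + 0 + 9 + 0 + 81 = 92.
This bounds M(r) := max_{|z|=r} |p(z)| from above; equality holds iff all terms c_k z^k can be made to align in phase at a single z on |z|=r.
Part (b). At z = 3 (real, on the circle |z| = r):
  p(3) = (2)·3^0 + (0)·3^1 + (-1)·3^2 + (0)·3^3 + (-1)·3^4 = -88.
  |p(3)| = 88.
Check: |p(3)| = 88 ≤ 92 = M_tri(3). ✓ Equality does not hold at z = 3 (the coefficients have mixed signs, so the terms do not all align in phase there).

M_tri(3) = 92; |p(3)| = 88; equality at z=3: no.


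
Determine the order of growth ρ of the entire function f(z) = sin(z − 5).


sin(w) is a linear combination of e^{iw} and e^{−iw} (or e^w, e^{−w} in the hyperbolic case), so |sin(w)| ≤ e^{|w|}. With w = z − 5, |w| ≤ 1|z| + 5 = 1r + 5 on |z| = r, giving M(r) ≤ e^{1r + 5}, so ρ ≤ 1. On a suitable ray (z = it for sin/cos; z = t for sinh/cosh, t real → ∞), |sin(z − 5)| grows like e^{1|t|}/2, so ρ ≥ 1. Hence ρ = 1.
Therefore ρ = 1.

Order ρ = 1.


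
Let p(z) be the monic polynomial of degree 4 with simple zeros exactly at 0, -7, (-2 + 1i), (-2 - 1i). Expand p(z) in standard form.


The polynomial is p(z) = ∏_{α ∈ S} (z − α), where S = {0, -7, (-2 + 1i), (-2 - 1i)}.
Expanding the product yields: p(z) = z^4 + 11·z^3 + 33·z^2 + 35·z.
Note conjugate pairs combine to real quadratics: (z − (-2+1i))(z − (-2−1i)) = z² + 4z + 5.
The resulting polynomial has degree 4 and real coefficients as required.

p(z) = z^4 + 11·z^3 + 33·z^2 + 35·z.


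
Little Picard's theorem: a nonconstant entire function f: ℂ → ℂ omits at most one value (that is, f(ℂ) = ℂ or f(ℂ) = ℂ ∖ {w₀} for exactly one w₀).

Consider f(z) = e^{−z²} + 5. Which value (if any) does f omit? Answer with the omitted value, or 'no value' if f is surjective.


Little Picard bounds the complement of f(ℂ) to at most one point.
The exponent g(z) = −z² is a nonconstant polynomial, hence surjective onto ℂ. So e^{g(z)} takes every value in {e^w : w ∈ ℂ} = ℂ ∖ {0}. Adding 5 shifts the range to ℂ ∖ {5}. f omits exactly 5.

Omitted value: 5.


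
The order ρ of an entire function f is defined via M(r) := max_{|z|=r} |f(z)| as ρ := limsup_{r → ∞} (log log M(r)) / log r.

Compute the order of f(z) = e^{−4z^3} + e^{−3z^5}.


Each summand is entire of order 3 and 5 respectively (as in the single-exponential case). The order of a sum is at most the max of the orders, so ρ ≤ 5. For the lower bound: on |z|=r choose arg z so that -3z^5 is real positive; then |e^{-3z^5}| = e^{3r^5} while |e^{-4z^3}| ≤ e^{4r^3} = o(e^{3r^5}). So |f| ≥ e^{3r^5}(1 − o(1)) and ρ ≥ 5. Hence ρ = max(3, 5) = 5.
Therefore ρ = 5.

Order ρ = 5.
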